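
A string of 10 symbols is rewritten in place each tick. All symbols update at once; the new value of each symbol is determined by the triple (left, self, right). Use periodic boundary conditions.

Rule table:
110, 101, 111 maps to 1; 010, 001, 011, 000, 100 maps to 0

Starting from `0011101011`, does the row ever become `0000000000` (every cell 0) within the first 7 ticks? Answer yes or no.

tick 1: 0001110101
tick 2: 0000111010
tick 3: 0000011100
tick 4: 0000001100
tick 5: 0000000100
tick 6: 0000000000
all cells are 0 at tick 6

yes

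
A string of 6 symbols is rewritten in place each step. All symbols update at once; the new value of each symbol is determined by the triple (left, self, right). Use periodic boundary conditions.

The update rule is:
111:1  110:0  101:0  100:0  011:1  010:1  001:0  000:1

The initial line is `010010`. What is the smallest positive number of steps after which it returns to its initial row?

1

010010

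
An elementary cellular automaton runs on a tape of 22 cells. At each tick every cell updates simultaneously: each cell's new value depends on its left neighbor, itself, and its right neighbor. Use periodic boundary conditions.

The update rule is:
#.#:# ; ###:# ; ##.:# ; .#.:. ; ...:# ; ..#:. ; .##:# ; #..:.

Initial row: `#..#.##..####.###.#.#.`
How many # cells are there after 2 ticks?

....###..#########.#.#
.##.###..##########.#.
count of #: 16

16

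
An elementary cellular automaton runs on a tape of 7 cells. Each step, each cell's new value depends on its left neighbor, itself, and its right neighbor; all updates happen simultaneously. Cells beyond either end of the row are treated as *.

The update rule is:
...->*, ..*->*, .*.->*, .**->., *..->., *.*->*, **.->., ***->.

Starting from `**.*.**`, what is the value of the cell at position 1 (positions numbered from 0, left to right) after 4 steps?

.

..***..
.*....*
**.***.
..*...*
position 1 holds .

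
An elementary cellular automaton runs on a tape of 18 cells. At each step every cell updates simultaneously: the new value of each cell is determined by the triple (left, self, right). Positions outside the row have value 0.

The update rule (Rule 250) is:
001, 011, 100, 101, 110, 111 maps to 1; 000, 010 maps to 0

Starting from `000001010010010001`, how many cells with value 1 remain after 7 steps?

000010101101101010
000101011111110101
001010111111111010
010101111111111101
101011111111111110
010111111111111111
101111111111111111
count of 1: 17

17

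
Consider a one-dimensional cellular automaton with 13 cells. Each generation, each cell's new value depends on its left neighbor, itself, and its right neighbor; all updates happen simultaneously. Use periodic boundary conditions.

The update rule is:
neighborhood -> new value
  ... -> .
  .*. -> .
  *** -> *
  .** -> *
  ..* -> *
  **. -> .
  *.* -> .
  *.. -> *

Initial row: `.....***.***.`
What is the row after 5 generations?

....***..**.*
*..***.***...
.****..**.*.*
.***.***.....
***..**.*....

***..**.*....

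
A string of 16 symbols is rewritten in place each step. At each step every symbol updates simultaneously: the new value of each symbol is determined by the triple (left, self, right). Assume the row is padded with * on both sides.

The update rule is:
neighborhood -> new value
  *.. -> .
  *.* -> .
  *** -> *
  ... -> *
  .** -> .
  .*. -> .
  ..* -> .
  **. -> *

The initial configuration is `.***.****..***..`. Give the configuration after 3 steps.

.*...*..*.......

..**..***...**..
...*...**.*..*..
.*...*..*.......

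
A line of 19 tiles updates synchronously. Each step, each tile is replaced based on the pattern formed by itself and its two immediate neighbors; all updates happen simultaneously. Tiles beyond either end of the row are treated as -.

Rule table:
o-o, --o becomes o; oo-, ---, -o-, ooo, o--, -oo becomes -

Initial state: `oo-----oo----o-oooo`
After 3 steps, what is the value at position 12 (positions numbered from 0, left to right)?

------o-----o-o----
-----o-----o-o-----
----o-----o-o------
position 12 holds o

o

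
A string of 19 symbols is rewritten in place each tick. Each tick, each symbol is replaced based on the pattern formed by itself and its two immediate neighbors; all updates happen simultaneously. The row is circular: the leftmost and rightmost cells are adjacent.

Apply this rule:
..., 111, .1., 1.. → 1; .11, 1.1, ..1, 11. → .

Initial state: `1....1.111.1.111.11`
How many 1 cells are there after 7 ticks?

9

.111.1..1..1..1...1
..1..11.11.11.111.1
1.11...........1..1
....1111111111.11..
111..11111111....11
11.1..111111.111..1
1..11..1111...1.1..
count of 1: 9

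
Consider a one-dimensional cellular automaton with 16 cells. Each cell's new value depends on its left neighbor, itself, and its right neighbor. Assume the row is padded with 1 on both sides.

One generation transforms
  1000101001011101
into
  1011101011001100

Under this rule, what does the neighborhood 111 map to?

1

At position 12 the neighborhood is 111; the next row has 1 there.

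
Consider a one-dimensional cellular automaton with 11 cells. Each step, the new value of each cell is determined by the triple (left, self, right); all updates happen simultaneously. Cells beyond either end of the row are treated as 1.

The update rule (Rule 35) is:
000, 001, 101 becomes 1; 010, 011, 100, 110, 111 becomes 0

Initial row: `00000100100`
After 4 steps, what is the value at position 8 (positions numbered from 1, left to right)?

1

01111001001
10000010010
00111100101
01000001010
position 8 holds 1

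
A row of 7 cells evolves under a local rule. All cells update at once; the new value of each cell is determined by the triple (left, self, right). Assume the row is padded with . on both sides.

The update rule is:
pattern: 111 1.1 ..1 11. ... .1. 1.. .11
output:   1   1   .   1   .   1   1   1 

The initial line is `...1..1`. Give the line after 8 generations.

...1111

generation 1: ...11.1
generation 2: ...1111
generation 3: ...1111  (fixed point — unchanged through generation 8)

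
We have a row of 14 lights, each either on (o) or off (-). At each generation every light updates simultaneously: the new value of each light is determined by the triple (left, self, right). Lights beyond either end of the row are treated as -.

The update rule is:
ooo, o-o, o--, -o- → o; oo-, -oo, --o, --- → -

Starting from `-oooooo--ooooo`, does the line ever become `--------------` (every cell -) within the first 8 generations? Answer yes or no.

no

--oooo-o--ooo-
---oo-ooo--o-o
-----o-o-o-ooo
-----oooooo-o-
------oooo-ooo
-------oo-o-o-
---------ooooo
----------ooo-
generation 8 is ----------ooo-, still not uniform -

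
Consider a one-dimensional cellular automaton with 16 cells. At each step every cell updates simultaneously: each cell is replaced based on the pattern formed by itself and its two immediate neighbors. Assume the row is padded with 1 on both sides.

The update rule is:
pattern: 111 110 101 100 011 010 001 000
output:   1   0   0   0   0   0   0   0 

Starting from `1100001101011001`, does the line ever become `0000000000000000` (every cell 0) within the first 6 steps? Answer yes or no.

yes

step 1: 1000000000000000
step 2: 0000000000000000
all cells are 0 at step 2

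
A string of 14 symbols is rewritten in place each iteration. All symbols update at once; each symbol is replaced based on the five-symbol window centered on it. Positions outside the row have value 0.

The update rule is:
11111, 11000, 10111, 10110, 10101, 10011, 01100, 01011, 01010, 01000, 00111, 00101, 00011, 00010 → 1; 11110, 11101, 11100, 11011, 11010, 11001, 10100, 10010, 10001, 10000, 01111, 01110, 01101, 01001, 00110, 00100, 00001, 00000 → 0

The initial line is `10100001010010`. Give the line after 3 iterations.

11010011100001
00000110010010
00001010000001

00001010000001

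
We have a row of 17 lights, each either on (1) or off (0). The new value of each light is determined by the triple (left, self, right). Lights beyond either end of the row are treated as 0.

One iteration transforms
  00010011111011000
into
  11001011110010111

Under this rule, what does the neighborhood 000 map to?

At position 0 the neighborhood is 000; the next row has 1 there.

1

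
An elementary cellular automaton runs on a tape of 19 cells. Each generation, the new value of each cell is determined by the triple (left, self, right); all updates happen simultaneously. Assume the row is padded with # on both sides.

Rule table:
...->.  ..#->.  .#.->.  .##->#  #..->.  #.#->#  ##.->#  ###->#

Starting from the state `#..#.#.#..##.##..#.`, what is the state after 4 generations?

#.........#####...#

generation 1: #...#.#...#####...#
generation 2: #....#....#####...#
generation 3: #.........#####...#
generation 4: #.........#####...#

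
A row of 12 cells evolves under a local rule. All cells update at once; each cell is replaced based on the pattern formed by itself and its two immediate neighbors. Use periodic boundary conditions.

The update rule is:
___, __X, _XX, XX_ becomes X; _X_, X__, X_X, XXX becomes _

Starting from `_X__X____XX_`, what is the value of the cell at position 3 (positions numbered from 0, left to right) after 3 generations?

_

X__X__XXXXX_
__X__XX___X_
XX__XXX_XX__
position 3 holds _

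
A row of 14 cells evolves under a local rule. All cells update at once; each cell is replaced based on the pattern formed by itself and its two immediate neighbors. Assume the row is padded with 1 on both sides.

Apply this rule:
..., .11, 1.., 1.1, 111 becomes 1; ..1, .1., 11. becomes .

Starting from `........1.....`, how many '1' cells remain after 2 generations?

11

generation 1: 1111111..1111.
generation 2: 111111.1.111.1
count of 1: 11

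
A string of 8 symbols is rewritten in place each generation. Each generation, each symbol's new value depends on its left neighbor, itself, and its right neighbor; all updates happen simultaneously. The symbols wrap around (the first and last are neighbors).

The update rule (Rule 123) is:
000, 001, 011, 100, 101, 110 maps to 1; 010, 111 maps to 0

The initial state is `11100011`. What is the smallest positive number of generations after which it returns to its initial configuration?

2

00111110
11100011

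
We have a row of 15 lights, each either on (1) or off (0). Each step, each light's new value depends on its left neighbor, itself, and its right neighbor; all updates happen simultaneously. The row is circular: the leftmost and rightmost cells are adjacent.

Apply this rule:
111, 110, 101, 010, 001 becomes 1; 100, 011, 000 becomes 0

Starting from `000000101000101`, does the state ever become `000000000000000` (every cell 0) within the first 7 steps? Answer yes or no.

000001111001111
000010111010111
000111011111011
001011101111101
011101110111111
101110111011111
110111011101111
step 7 is 110111011101111, still not uniform 0

no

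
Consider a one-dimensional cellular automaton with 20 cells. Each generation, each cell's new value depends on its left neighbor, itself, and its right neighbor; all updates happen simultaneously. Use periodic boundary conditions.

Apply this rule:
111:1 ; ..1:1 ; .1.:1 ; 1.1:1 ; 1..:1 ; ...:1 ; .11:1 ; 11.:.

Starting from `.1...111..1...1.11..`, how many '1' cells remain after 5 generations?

1111111.111111111.11
111111.111111111.111
11111.111111111.1111
1111.111111111.11111
111.111111111.111111
count of 1: 18

18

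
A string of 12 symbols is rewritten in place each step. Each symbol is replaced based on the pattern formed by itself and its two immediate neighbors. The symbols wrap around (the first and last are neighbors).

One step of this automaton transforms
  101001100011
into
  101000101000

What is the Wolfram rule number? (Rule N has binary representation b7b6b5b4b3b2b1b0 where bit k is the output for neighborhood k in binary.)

position 11: 111 → 0  (bit 7 = 0)
position 0: 110 → 1  (bit 6 = 1)
position 1: 101 → 0  (bit 5 = 0)
position 3: 100 → 0  (bit 4 = 0)
position 5: 011 → 0  (bit 3 = 0)
position 2: 010 → 1  (bit 2 = 1)
position 4: 001 → 0  (bit 1 = 0)
position 8: 000 → 1  (bit 0 = 1)
bits b7..b0 = 01000101 = 69

69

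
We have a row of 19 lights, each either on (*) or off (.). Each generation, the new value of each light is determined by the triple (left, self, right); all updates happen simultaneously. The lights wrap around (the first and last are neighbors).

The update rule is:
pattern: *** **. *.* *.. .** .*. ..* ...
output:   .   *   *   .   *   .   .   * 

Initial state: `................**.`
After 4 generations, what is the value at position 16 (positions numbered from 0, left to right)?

***************.**.
*.............*****
*.***********.*....
.**.........**..**.
position 16 holds *

*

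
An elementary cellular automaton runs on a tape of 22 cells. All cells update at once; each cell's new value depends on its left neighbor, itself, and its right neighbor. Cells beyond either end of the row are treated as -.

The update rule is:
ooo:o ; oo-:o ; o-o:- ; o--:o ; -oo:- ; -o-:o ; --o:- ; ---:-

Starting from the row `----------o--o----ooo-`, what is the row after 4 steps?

----------oo-oo----ooo
-----------o--oo----oo
-----------oo--oo----o
------------oo--oo---o

------------oo--oo---o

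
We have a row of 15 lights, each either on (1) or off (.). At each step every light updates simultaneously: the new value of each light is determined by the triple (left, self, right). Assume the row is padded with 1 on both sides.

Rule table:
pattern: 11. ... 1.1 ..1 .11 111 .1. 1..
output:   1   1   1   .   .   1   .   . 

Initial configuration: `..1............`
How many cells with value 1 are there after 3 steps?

11

step 1: ....1111111111.
step 2: .11..1111111111
step 3: 1.1...111111111
count of 1: 11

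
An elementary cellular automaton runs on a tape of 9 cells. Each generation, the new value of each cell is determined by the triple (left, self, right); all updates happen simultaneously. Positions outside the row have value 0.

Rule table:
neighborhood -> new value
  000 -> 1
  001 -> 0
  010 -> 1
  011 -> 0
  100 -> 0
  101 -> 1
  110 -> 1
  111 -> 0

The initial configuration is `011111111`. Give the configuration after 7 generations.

000000001
111111101
000000111
111110001
000010101
111011111
001100001

001100001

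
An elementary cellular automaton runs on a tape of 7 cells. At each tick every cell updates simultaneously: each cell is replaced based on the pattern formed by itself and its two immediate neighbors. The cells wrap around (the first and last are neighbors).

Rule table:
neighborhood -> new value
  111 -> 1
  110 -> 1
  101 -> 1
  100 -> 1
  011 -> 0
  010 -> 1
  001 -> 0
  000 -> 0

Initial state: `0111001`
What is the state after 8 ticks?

tick 1: 1011101
tick 2: 1101110
tick 3: 0110111
tick 4: 1011011
tick 5: 1101101
tick 6: 1110110
tick 7: 0111011
tick 8: 1011101

1011101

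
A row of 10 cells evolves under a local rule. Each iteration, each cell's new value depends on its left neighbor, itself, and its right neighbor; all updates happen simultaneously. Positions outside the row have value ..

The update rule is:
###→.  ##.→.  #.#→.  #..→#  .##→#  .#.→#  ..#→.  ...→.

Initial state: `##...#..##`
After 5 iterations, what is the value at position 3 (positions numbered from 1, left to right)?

#.#..##.#.
#.##.#..##
#.#..##.#.  (repeats iteration 1; period 2)
iteration 5: #.#..##.#.
position 3 holds #

#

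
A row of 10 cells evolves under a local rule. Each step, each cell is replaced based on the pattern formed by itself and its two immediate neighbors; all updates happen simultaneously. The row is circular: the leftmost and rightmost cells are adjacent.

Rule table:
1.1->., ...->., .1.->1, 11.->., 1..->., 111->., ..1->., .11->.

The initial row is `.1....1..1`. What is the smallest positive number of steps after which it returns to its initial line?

.1....1..1

1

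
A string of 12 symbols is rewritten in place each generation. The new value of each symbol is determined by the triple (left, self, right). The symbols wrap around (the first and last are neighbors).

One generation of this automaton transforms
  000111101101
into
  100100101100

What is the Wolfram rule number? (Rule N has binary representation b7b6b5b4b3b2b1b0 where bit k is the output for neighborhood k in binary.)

88

position 4: 111 → 0  (bit 7 = 0)
position 6: 110 → 1  (bit 6 = 1)
position 7: 101 → 0  (bit 5 = 0)
position 0: 100 → 1  (bit 4 = 1)
position 3: 011 → 1  (bit 3 = 1)
position 11: 010 → 0  (bit 2 = 0)
position 2: 001 → 0  (bit 1 = 0)
position 1: 000 → 0  (bit 0 = 0)
bits b7..b0 = 01011000 = 88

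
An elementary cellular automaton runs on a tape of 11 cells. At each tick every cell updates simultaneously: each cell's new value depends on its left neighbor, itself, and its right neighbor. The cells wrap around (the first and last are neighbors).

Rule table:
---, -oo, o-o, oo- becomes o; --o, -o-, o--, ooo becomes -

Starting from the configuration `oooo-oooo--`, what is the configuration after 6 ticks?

-o-o-o-o-oo

tick 1: o--ooo--o--
tick 2: ---o-o-----
tick 3: oo--o--oooo
tick 4: -o-----o---
tick 5: ---ooo---oo
tick 6: -o-o-o-o-oo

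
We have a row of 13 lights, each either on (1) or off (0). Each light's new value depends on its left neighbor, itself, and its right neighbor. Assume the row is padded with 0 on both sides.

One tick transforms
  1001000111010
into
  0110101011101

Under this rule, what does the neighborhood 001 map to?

At position 2 the neighborhood is 001; the next row has 1 there.

1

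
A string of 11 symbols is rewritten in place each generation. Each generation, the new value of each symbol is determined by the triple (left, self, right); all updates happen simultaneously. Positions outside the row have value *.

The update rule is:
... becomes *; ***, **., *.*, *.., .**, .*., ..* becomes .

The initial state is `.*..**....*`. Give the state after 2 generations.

.......**..
.*****.....

.*****.....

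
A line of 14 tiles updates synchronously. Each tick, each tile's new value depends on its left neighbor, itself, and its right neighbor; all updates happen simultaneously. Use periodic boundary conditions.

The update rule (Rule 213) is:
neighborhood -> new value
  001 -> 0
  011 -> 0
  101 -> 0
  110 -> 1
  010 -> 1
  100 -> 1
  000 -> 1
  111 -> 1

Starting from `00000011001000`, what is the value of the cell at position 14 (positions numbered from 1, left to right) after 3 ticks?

11111001101111
11111100100111
11111110110011
position 14 holds 1

1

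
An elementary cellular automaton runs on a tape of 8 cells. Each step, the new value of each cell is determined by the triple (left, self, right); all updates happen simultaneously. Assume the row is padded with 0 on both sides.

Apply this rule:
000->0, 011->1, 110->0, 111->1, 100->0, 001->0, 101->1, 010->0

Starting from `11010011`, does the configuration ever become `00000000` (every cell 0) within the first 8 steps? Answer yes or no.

yes

step 1: 10100010
step 2: 01000000
step 3: 00000000
all cells are 0 at step 3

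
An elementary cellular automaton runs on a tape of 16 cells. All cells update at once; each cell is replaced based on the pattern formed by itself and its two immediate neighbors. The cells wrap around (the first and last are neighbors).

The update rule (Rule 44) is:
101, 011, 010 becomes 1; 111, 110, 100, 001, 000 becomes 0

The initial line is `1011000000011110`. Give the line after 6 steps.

0000000000010001

1110000000010001
0000000000010001
0000000000010001  (fixed point — unchanged through step 6)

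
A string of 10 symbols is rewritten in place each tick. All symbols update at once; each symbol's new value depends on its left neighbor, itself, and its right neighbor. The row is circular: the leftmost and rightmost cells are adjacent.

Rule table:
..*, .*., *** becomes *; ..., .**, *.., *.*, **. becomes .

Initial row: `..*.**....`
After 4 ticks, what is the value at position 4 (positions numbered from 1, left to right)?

.

tick 1: .**.......
tick 2: *.........
tick 3: *........*
tick 4: ........*.
position 4 holds .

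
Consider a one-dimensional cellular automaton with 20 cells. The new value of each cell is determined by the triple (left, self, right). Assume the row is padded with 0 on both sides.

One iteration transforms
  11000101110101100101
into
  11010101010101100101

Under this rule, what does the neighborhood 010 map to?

1

At position 5 the neighborhood is 010; the next row has 1 there.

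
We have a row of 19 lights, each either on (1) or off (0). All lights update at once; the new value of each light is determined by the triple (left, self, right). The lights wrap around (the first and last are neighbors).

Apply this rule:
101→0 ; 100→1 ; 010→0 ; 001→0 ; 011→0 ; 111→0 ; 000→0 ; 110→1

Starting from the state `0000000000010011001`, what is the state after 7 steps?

1000000000001001100
0100000000000100110
0010000000000010011
1001000000000001001
1100100000000000100
0110010000000000010
0011001000000000001

0011001000000000001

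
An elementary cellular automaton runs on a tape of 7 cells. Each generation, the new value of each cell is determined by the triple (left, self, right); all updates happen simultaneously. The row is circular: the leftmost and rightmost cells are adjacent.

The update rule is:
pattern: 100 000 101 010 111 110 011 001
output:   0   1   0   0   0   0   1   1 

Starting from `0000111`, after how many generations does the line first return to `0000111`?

14

0111100
1100001
0001111
0111000
1100011
0001110
1111000
1000011
0011110
1110000
1000111
0011100
1110001
0000111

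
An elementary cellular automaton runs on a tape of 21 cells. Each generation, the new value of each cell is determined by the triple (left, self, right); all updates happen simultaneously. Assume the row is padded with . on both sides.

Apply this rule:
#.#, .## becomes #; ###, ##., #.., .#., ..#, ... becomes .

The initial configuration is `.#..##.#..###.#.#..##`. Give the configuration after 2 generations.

.....#........#......

....#.#...#..#.#...#.
.....#........#......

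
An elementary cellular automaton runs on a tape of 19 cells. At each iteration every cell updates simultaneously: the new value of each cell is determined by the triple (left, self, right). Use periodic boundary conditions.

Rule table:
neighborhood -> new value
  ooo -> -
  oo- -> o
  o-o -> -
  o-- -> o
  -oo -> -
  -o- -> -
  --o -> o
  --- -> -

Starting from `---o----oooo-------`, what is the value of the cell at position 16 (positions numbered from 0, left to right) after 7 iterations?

--o-o--o---oo------
-o---oo-o-o-oo-----
o-o-o-o------oo----
-------o----o-oo--o
o-----o-o--o---ooo-
-o---o---oo-o-o--o-
o-o-o-o-o-o----oo-o
position 16 holds o

o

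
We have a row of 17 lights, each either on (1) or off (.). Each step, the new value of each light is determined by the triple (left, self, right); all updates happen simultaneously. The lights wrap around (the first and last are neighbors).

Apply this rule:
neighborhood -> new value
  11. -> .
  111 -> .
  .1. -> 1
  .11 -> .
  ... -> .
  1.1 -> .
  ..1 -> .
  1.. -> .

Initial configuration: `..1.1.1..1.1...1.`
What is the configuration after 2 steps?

..1.1.1..1.1...1.

..1.1.1..1.1...1.  (fixed point — unchanged through step 2)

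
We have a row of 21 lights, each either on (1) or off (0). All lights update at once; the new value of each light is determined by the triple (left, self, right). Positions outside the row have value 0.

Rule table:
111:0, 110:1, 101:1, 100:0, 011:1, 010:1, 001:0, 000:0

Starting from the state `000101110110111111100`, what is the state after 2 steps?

000101110000100000100

000111011111100000100
000101110000100000100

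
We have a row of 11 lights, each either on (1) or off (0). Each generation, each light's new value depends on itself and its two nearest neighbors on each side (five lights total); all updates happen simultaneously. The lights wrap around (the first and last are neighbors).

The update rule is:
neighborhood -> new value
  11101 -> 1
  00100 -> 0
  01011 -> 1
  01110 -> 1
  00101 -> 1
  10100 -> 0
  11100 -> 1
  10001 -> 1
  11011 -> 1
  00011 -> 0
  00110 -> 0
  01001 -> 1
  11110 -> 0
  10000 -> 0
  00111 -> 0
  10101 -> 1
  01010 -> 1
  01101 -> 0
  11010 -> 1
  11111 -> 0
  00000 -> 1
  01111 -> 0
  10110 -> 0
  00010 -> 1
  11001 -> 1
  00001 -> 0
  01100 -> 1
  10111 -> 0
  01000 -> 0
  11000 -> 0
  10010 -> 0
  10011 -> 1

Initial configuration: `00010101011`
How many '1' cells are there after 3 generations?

01111111101
10000000111
10011100000
count of 1: 4

4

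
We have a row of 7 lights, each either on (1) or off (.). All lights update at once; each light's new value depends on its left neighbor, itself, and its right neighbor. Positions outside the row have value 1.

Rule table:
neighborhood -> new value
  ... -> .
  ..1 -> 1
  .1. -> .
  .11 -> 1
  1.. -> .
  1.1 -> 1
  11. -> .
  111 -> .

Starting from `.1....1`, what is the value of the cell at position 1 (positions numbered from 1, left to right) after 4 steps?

.

1....11
....11.
...11.1
..11.11
position 1 holds .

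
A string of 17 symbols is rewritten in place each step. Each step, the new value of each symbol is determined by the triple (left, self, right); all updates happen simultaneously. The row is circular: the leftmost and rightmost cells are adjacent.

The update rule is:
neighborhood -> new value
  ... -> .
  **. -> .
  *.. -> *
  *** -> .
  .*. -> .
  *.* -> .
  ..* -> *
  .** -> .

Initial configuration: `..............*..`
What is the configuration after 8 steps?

.............*.*.
............*...*
*..........*.*.*.
.*........*......
*.*......*.*.....
...*....*...*...*
*.*.*..*.*.*.*.*.
.....**..........

.....**..........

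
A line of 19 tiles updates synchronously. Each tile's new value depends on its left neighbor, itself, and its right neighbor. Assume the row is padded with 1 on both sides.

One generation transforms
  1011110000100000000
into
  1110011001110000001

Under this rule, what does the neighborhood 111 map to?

At position 3 the neighborhood is 111; the next row has 0 there.

0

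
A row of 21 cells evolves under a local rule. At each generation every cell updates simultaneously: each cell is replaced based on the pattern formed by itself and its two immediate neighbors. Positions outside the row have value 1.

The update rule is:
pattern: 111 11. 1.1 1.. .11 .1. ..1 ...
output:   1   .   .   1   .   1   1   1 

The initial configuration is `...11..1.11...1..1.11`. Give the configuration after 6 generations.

111..111...1111111..1
11.11.1.111.11111.11.
1.....1..1...111.....
.111111111111.1.11111
..1111111111..1..1111
11.11111111.11111.111

11.11111111.11111.111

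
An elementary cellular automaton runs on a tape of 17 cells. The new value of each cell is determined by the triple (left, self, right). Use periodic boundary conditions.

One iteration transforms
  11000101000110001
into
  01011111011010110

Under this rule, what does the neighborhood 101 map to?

At position 6 the neighborhood is 101; the next row has 1 there.

1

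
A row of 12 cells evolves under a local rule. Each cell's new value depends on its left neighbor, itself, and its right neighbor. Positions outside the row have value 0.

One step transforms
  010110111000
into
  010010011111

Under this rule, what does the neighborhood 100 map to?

At position 9 the neighborhood is 100; the next row has 1 there.

1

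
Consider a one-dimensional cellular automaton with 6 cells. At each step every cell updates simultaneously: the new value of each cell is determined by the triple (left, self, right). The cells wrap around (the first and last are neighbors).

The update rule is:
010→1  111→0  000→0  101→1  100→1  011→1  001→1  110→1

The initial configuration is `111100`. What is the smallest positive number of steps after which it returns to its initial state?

2

step 1: 100111
step 2: 111100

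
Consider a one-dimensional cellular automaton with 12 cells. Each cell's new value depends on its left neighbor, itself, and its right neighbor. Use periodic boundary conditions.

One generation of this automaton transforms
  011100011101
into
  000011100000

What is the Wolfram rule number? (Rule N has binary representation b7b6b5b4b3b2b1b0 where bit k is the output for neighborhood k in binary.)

position 2: 111 → 0  (bit 7 = 0)
position 3: 110 → 0  (bit 6 = 0)
position 0: 101 → 0  (bit 5 = 0)
position 4: 100 → 1  (bit 4 = 1)
position 1: 011 → 0  (bit 3 = 0)
position 11: 010 → 0  (bit 2 = 0)
position 6: 001 → 1  (bit 1 = 1)
position 5: 000 → 1  (bit 0 = 1)
bits b7..b0 = 00010011 = 19

19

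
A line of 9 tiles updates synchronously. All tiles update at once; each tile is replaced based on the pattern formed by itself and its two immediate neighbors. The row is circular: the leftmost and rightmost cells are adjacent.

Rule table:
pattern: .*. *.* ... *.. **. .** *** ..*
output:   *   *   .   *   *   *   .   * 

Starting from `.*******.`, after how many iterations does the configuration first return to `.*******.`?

**.....**
.**...**.
****.****
...***...
..**.**..
.*******.

6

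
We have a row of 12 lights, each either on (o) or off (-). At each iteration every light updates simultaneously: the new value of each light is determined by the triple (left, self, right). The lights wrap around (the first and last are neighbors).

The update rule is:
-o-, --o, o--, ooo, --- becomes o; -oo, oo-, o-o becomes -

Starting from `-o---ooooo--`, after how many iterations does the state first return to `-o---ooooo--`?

iteration 1: ooooo-ooo-oo
iteration 2: oooo---o---o
iteration 3: ooo-ooooooo-
iteration 4: -o---ooooo--

4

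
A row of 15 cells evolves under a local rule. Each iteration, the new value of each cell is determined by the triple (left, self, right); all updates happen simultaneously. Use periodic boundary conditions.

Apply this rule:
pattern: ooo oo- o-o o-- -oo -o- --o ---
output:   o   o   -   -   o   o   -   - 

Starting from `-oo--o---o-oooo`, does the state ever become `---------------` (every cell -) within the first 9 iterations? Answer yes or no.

iteration 1: -oo--o---o-oooo  (fixed point — unchanged through iteration 9)
iteration 9 is -oo--o---o-oooo, still not uniform -

no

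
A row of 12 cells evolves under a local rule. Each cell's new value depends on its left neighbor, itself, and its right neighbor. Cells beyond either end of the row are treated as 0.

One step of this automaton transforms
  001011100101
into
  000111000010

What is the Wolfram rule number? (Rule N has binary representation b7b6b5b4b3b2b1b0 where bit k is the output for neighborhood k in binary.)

168

position 5: 111 → 1  (bit 7 = 1)
position 6: 110 → 0  (bit 6 = 0)
position 3: 101 → 1  (bit 5 = 1)
position 7: 100 → 0  (bit 4 = 0)
position 4: 011 → 1  (bit 3 = 1)
position 2: 010 → 0  (bit 2 = 0)
position 1: 001 → 0  (bit 1 = 0)
position 0: 000 → 0  (bit 0 = 0)
bits b7..b0 = 10101000 = 168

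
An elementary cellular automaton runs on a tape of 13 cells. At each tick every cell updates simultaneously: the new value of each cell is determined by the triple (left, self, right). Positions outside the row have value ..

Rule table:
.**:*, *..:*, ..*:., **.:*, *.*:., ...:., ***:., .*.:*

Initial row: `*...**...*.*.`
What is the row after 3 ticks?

tick 1: **..***..*.**
tick 2: ***.*.**.*.**
tick 3: *.*.*.**.*.**

*.*.*.**.*.**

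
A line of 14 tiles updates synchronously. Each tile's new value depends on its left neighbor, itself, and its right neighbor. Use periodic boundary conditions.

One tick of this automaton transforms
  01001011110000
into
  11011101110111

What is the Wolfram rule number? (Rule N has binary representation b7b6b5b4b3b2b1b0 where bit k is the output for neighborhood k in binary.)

231

position 7: 111 → 1  (bit 7 = 1)
position 9: 110 → 1  (bit 6 = 1)
position 5: 101 → 1  (bit 5 = 1)
position 2: 100 → 0  (bit 4 = 0)
position 6: 011 → 0  (bit 3 = 0)
position 1: 010 → 1  (bit 2 = 1)
position 0: 001 → 1  (bit 1 = 1)
position 11: 000 → 1  (bit 0 = 1)
bits b7..b0 = 11100111 = 231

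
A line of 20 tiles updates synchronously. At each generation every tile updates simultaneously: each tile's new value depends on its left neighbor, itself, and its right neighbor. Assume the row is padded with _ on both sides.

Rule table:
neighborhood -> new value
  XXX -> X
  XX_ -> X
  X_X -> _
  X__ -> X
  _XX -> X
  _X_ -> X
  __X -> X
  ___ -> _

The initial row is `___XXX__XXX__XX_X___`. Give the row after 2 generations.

__XXXXXXXXXXXXX_XX__
_XXXXXXXXXXXXXX_XXX_

_XXXXXXXXXXXXXX_XXX_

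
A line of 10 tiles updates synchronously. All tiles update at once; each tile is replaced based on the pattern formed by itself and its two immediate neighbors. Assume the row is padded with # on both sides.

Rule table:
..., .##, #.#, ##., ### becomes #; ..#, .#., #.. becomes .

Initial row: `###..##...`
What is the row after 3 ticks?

###..#####

###..##.#.
###..###.#
###..#####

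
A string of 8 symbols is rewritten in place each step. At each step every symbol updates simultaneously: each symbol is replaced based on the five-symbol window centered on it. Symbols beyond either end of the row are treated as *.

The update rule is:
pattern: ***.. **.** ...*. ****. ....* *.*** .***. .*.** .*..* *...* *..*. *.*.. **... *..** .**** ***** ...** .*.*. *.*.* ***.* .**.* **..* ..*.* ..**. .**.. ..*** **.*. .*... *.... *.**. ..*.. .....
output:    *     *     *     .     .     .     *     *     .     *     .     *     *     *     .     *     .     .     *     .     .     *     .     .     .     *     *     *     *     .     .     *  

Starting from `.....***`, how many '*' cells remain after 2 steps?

***..*.*
*.**..*.
count of *: 4

4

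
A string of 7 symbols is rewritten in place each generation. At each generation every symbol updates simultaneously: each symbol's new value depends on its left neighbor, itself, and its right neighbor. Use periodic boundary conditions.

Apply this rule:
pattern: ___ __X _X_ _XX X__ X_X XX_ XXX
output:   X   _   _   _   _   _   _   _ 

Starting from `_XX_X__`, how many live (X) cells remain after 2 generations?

______X
_XXXX__
count of X: 4

4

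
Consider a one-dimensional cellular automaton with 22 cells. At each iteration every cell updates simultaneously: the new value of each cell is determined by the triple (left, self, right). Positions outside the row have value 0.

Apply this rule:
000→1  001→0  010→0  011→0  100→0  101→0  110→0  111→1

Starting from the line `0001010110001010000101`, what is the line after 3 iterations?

1100111100100100110010

1100000000100000110000
0001111110001110000111
1100111100100100110010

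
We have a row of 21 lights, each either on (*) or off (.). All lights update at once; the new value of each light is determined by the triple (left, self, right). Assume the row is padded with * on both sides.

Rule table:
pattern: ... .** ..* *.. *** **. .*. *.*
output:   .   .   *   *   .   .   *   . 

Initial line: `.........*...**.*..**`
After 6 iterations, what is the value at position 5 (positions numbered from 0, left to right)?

iteration 1: *.......***.*...***..
iteration 2: .*.....*....**.*...**
iteration 3: .**...***..*...**.*..
iteration 4: ...*.*...****.*...***
iteration 5: *.**.**.*.....**.*...
iteration 6: ........**...*...**.*
position 5 holds .

.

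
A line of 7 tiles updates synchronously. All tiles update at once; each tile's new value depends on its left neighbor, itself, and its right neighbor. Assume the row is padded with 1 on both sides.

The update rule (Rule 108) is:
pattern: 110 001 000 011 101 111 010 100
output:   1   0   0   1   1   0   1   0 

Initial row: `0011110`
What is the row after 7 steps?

step 1: 0010011
step 2: 0010010
step 3: 0010011  (repeats step 1; period 2)
step 7: 0010011

0010011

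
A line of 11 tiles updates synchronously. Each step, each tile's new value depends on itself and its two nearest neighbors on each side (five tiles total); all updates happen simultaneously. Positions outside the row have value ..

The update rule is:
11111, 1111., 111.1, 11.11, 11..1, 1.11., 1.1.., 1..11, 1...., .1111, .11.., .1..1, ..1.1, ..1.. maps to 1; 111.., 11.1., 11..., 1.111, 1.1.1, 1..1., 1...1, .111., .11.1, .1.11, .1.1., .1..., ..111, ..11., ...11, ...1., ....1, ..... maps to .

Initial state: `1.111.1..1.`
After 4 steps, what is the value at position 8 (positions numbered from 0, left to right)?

step 1: 1...1.11.1.
step 2: 1...1.1..1.
step 3: 1...1.11.1.  (repeats step 1; period 2)
step 4: 1...1.1..1.
position 8 holds .

.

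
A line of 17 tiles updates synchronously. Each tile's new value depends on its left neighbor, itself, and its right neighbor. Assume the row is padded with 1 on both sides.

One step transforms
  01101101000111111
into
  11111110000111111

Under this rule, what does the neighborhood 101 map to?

1

At position 0 the neighborhood is 101; the next row has 1 there.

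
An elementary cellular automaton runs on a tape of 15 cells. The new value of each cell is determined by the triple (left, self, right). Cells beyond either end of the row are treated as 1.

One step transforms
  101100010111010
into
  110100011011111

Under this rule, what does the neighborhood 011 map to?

At position 2 the neighborhood is 011; the next row has 0 there.

0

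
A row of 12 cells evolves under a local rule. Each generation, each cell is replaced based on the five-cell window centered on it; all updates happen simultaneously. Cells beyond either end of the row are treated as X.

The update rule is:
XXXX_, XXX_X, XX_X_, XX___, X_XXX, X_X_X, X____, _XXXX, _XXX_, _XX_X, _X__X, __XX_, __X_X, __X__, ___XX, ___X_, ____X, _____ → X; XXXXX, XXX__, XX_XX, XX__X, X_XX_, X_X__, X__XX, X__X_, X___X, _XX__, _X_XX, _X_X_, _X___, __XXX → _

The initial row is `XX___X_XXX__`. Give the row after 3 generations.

_X___X__XX_X

X_X_XX_XX___
XXX__X___X_X
_X___X__XX_X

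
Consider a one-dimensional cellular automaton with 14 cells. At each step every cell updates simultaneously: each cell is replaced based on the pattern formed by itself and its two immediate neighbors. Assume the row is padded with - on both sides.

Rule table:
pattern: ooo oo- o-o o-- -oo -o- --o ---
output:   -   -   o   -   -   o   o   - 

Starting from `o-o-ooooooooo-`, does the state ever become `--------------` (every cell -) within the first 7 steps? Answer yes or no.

step 1: oooo----------
step 2: --------------
all cells are - at step 2

yes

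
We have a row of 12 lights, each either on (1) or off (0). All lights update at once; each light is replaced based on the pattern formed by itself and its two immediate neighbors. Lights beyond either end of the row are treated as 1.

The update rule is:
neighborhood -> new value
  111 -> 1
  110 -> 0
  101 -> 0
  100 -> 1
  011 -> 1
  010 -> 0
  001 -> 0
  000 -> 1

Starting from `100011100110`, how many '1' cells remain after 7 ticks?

tick 1: 011011010100
tick 2: 010010000010
tick 3: 001001111000
tick 4: 100101110110
tick 5: 010001100100
tick 6: 001101010010
tick 7: 101000001000
count of 1: 3

3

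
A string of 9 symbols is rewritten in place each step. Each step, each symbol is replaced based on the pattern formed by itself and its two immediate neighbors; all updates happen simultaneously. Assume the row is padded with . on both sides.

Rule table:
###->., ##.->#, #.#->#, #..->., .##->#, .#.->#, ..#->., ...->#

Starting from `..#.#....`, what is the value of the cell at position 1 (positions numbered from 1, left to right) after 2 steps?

#

#.###.###
###.###.#
position 1 holds #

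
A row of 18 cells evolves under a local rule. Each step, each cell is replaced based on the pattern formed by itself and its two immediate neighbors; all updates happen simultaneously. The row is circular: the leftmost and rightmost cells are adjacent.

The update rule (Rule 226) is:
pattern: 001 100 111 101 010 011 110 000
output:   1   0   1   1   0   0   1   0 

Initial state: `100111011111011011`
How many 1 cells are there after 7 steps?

step 1: 101011101111101101
step 2: 110101110111110110
step 3: 011010111011111011
step 4: 101101011101111101
step 5: 110110101110111110
step 6: 011011010111011111
step 7: 101101101011101111
count of 1: 13

13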